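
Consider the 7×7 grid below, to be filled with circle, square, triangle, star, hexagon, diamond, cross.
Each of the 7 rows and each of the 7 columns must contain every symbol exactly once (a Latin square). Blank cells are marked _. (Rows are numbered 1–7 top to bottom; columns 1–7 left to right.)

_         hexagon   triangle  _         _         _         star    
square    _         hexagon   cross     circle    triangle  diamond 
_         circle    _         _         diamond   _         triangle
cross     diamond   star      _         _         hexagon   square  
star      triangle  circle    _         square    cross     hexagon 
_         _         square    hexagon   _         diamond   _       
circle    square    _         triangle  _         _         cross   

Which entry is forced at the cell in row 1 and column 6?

circle

Row 1, column 1: row 1 has {triangle, star, hexagon} and column 1 has {circle, square, star, cross}, leaving only diamond.
Row 1, column 5: row 1 has {triangle, star, hexagon, diamond} and column 5 has {circle, square, diamond}, leaving only cross.
Row 2, column 2: row 2 has {circle, square, triangle, hexagon, diamond, cross} and column 2 has {circle, square, triangle, hexagon, diamond}, leaving only star.
Row 3, column 1: row 3 has {circle, triangle, diamond} and column 1 has {circle, square, star, diamond, cross}, leaving only hexagon.
Row 3, column 3: row 3 has {circle, triangle, hexagon, diamond} and column 3 has {circle, square, triangle, star, hexagon}, leaving only cross.
Row 4, column 4: row 4 has {square, star, hexagon, diamond, cross} and column 4 has {triangle, hexagon, cross}, leaving only circle.
Row 1, column 4: row 1 has {triangle, star, hexagon, diamond, cross} and column 4 has {circle, triangle, hexagon, cross}, leaving only square.
Row 1 already has {square, triangle, star, hexagon, diamond, cross} and column 6 already has {triangle, hexagon, diamond, cross}, so row 1, column 6 must be circle.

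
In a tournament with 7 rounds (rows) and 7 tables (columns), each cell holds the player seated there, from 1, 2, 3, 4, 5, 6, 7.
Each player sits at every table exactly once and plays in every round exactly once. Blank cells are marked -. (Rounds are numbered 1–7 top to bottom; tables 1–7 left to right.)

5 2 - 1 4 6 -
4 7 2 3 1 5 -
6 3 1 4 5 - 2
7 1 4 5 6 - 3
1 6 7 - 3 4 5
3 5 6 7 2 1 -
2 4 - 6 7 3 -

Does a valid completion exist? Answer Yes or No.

Yes

No round or table among the givens repeats a symbol, and propagating forced cells runs into no contradiction.
One valid completion exists (for instance, 5 2 3 1 4 6 7 / 4 7 2 3 1 5 6 / 6 3 1 4 5 7 2 / 7 1 4 5 6 2 3 / 1 6 7 2 3 4 5 / 3 5 6 7 2 1 4 / 2 4 5 6 7 3 1).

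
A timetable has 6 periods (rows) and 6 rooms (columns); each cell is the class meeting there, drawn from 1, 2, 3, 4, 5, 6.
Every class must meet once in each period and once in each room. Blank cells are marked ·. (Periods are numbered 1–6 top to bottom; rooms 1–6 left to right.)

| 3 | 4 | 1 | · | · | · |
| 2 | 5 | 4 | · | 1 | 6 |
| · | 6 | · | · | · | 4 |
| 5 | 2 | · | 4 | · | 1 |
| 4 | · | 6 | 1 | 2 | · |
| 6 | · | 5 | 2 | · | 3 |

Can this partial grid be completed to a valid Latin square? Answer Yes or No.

Yes

No period or room among the givens repeats a symbol, and propagating forced cells runs into no contradiction.
One valid completion exists (for instance, 3 4 1 6 5 2 / 2 5 4 3 1 6 / 1 6 2 5 3 4 / 5 2 3 4 6 1 / 4 3 6 1 2 5 / 6 1 5 2 4 3).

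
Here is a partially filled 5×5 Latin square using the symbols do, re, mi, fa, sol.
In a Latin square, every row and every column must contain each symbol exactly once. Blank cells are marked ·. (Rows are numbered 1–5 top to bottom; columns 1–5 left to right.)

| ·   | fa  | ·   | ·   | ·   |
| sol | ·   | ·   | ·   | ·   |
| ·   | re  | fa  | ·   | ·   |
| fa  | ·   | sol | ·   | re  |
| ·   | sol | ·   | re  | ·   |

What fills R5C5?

fa

Row 5, column 5 is narrowed to {do, mi, fa}.
If it were do, then row 5, column 3 would be left with no valid symbol.
If it were mi, then row 5, column 3 would be left with no valid symbol.
So row 5, column 5 must be fa.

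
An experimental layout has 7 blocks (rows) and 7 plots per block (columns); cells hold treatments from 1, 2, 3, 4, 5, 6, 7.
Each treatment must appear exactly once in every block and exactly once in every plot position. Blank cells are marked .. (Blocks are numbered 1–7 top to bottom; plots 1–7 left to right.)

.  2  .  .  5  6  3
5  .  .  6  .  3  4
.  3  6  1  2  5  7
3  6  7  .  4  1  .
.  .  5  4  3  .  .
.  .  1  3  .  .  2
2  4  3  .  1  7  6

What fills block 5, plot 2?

7

Block 1, plot 3: block 1 has {2, 3, 5, 6} and plot 3 has {1, 3, 5, 6, 7}, leaving only 4.
Block 1, plot 4: block 1 has {2, 3, 4, 5, 6} and plot 4 has {1, 3, 4, 6}, leaving only 7.
Block 1, plot 1: block 1 has {2, 3, 4, 5, 6, 7} and plot 1 has {2, 3, 5}, leaving only 1.
Block 2, plot 3: block 2 has {3, 4, 5, 6} and plot 3 has {1, 3, 4, 5, 6, 7}, leaving only 2.
Block 2, plot 5: block 2 has {2, 3, 4, 5, 6} and plot 5 has {1, 2, 3, 4, 5}, leaving only 7.
Block 2, plot 2: block 2 has {2, 3, 4, 5, 6, 7} and plot 2 has {2, 3, 4, 6}, leaving only 1.
Block 5 already has {3, 4, 5} and plot 2 already has {1, 2, 3, 4, 6}, so block 5, plot 2 must be 7.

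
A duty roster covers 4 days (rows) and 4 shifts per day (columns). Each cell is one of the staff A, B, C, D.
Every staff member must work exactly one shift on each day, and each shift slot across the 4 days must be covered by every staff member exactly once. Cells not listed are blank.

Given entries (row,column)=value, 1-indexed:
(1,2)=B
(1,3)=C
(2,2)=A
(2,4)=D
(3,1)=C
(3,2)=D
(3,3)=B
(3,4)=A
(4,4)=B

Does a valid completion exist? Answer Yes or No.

No

Day 1, shift 4: day 1 together with shift 4 already contain {A, B, C, D} — every symbol — so nothing can go there. The grid has no valid completion.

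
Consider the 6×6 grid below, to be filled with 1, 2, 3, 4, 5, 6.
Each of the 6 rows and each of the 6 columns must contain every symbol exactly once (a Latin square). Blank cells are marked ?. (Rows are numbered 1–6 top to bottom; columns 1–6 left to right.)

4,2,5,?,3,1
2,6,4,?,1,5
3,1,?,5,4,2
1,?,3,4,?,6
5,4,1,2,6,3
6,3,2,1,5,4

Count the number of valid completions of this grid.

1

Row 1, column 4: eliminating its row and column leaves {6}.
Row 2, column 4: eliminating its row and column leaves {3}.
Row 3, column 3: eliminating its row and column leaves {6}.
Row 4, column 2: eliminating its row and column leaves {5}.
Row 4, column 5: eliminating its row and column leaves {2}.
Only one assignment across all blanks avoids any row or column repeat, giving 1 completion.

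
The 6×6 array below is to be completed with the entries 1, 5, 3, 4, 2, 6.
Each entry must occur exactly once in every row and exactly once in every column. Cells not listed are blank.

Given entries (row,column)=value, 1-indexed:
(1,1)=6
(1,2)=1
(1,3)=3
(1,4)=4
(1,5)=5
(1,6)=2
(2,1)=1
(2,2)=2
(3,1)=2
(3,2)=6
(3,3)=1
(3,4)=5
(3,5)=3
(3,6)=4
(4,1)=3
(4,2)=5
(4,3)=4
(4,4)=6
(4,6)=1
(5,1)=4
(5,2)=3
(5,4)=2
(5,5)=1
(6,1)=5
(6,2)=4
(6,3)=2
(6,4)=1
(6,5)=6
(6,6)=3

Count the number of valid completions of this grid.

2

Row 2, column 3: eliminating its row and column leaves {5, 6}.
Row 2, column 4: eliminating its row and column leaves {3}.
Row 2, column 5: eliminating its row and column leaves {4}.
Row 2, column 6: eliminating its row and column leaves {5, 6}.
Row 4, column 5: eliminating its row and column leaves {2}.
Row 5, column 3: eliminating its row and column leaves {5, 6}.
Row 5, column 6: eliminating its row and column leaves {5, 6}.
Enumerating the assignments across these blanks that avoid any row or column repeat gives 2 completions.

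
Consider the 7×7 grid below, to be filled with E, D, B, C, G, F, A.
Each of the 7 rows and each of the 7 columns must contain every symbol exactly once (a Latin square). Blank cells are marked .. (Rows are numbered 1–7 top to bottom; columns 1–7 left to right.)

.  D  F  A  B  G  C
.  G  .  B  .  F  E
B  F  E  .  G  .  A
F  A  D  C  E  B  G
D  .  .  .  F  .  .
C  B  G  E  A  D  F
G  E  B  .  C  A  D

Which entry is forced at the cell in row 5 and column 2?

C

Row 5 already has {D, F} and column 2 already has {E, D, B, G, F, A}, so row 5, column 2 must be C.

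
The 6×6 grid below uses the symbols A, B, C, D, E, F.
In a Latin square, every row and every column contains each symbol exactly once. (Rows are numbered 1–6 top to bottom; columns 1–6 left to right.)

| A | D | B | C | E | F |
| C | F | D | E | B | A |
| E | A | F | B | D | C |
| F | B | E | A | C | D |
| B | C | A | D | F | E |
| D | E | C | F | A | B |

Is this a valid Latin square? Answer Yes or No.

Yes

Each row is a permutation of the 6 symbols, and so is each column.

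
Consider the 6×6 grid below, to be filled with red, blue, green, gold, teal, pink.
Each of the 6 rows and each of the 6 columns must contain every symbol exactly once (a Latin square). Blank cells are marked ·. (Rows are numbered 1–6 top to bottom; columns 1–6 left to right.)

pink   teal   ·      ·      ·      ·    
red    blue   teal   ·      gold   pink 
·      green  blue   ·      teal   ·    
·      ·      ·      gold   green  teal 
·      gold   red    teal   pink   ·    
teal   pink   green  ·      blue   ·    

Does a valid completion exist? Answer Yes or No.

Yes

No row or column among the givens repeats a symbol, and propagating forced cells runs into no contradiction.
One valid completion exists (for instance, pink teal gold blue red green / red blue teal green gold pink / gold green blue pink teal red / blue red pink gold green teal / green gold red teal pink blue / teal pink green red blue gold).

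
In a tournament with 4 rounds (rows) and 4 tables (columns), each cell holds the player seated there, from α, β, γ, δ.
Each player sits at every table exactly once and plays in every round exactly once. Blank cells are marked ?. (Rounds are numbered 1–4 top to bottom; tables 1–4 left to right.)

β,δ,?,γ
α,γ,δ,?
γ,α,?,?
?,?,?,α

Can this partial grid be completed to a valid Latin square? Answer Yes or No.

No round or table among the givens repeats a symbol, and propagating forced cells runs into no contradiction.
One valid completion exists (for instance, β δ α γ / α γ δ β / γ α β δ / δ β γ α).

Yes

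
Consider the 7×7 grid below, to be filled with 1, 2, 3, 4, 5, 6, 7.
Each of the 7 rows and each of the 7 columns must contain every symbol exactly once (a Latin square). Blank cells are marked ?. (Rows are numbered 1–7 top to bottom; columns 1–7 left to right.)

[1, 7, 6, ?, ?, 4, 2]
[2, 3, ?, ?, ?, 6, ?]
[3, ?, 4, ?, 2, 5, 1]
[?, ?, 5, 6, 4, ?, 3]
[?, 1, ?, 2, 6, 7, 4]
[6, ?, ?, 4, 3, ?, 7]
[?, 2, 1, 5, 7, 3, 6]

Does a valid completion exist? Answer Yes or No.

No

Row 4, column 2: row 4 together with column 2 already contain {1, 2, 3, 4, 5, 6, 7} — every symbol — so nothing can go there. The grid has no valid completion.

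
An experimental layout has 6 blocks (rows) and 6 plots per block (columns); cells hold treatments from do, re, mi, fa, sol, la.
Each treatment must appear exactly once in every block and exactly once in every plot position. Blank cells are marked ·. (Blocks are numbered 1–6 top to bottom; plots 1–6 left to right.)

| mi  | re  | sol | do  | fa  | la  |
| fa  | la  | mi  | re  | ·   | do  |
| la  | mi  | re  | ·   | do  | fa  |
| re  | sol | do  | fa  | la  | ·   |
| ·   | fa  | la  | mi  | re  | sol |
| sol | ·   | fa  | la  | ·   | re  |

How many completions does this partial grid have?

1

Block 2, plot 5: eliminating its block and plot leaves {sol}.
Block 3, plot 4: eliminating its block and plot leaves {sol}.
Block 4, plot 6: eliminating its block and plot leaves {mi}.
Block 5, plot 1: eliminating its block and plot leaves {do}.
Block 6, plot 2: eliminating its block and plot leaves {do}.
Block 6, plot 5: eliminating its block and plot leaves {mi}.
Only one assignment across all blanks avoids any block or plot repeat, giving 1 completion.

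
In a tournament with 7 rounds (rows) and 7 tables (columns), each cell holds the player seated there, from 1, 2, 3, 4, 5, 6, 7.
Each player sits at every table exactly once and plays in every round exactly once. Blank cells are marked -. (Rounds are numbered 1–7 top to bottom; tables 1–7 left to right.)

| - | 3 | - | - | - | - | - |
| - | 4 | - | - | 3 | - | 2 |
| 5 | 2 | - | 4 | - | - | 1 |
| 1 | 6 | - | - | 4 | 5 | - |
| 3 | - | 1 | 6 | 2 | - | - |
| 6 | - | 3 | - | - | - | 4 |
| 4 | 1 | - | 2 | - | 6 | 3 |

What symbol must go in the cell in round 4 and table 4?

Round 2, table 1: round 2 has {2, 3, 4} and table 1 has {1, 3, 4, 5, 6}, leaving only 7.
Round 1, table 1: round 1 has {3} and table 1 has {1, 3, 4, 5, 6, 7}, leaving only 2.
Round 2, table 6: round 2 has {2, 3, 4, 7} and table 6 has {5, 6}, leaving only 1.
Round 2, table 4: round 2 has {1, 2, 3, 4, 7} and table 4 has {2, 4, 6}, leaving only 5.
Round 2, table 3: round 2 has {1, 2, 3, 4, 5, 7} and table 3 has {1, 3}, leaving only 6.
Round 3, table 3: round 3 has {1, 2, 4, 5} and table 3 has {1, 3, 6}, leaving only 7.
Round 3, table 5: round 3 has {1, 2, 4, 5, 7} and table 5 has {2, 3, 4}, leaving only 6.
Round 3, table 6: round 3 has {1, 2, 4, 5, 6, 7} and table 6 has {1, 5, 6}, leaving only 3.
Round 4, table 3: round 4 has {1, 4, 5, 6} and table 3 has {1, 3, 6, 7}, leaving only 2.
Round 4, table 7: round 4 has {1, 2, 4, 5, 6} and table 7 has {1, 2, 3, 4}, leaving only 7.
Round 4 already has {1, 2, 4, 5, 6, 7} and table 4 already has {2, 4, 5, 6}, so round 4, table 4 must be 3.

3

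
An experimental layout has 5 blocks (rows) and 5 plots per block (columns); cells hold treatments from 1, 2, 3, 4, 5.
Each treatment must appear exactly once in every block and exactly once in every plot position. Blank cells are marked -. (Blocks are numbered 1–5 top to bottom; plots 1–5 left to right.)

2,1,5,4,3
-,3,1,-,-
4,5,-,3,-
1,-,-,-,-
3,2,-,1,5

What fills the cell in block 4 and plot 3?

3

Block 2, plot 1: block 2 has {1, 3} and plot 1 has {1, 2, 3, 4}, leaving only 5.
Block 2, plot 4: block 2 has {1, 3, 5} and plot 4 has {1, 3, 4}, leaving only 2.
Block 2, plot 5: block 2 has {1, 2, 3, 5} and plot 5 has {3, 5}, leaving only 4.
Block 3, plot 3: block 3 has {3, 4, 5} and plot 3 has {1, 5}, leaving only 2.
Block 3, plot 5: block 3 has {2, 3, 4, 5} and plot 5 has {3, 4, 5}, leaving only 1.
Block 4, plot 2: block 4 has {1} and plot 2 has {1, 2, 3, 5}, leaving only 4.
Block 4 already has {1, 4} and plot 3 already has {1, 2, 5}, so block 4, plot 3 must be 3.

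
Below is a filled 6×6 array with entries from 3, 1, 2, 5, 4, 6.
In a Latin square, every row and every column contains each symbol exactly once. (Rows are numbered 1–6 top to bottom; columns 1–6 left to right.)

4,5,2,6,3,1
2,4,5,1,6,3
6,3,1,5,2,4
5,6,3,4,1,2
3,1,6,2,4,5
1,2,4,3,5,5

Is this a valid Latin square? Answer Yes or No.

Row 6 contains 5 twice (at columns 5 and 6), so it is not a permutation.

No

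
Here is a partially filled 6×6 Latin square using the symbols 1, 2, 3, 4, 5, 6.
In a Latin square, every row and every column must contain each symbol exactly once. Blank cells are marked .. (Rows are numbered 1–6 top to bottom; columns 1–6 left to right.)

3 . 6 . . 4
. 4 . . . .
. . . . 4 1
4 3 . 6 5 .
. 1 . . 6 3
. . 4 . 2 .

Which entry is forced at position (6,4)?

3

Row 1, column 5: row 1 has {3, 4, 6} and column 5 has {2, 4, 5, 6}, leaving only 1.
Row 2, column 5: row 2 has {4} and column 5 has {1, 2, 4, 5, 6}, leaving only 3.
Row 4, column 6: row 4 has {3, 4, 5, 6} and column 6 has {1, 3, 4}, leaving only 2.
Row 4, column 3: row 4 has {2, 3, 4, 5, 6} and column 3 has {4, 6}, leaving only 1.
Row 6, column 4 is narrowed to {1, 3, 5}.
If it were 1, propagating the remaining blanks reaches a contradiction.
If it were 5, then row 6, column 6 would be left with no valid symbol.
So row 6, column 4 must be 3.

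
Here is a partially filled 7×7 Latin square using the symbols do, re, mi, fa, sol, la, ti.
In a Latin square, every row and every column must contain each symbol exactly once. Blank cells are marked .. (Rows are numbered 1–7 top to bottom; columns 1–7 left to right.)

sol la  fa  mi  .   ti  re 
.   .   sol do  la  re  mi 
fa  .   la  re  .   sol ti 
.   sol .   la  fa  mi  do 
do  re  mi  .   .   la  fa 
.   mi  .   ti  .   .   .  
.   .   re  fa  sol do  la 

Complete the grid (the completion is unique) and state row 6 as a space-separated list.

Row 6, column 3: row 6 has {mi, ti} and column 3 has {re, mi, fa, sol, la}, leaving only do.
Row 6, column 5: row 6 has {do, mi, ti} and column 5 has {fa, sol, la}, leaving only re.
Row 6, column 1: row 6 has {do, re, mi, ti} and column 1 has {do, fa, sol}, leaving only la.
Row 6, column 6: row 6 has {do, re, mi, la, ti} and column 6 has {do, re, mi, sol, la, ti}, leaving only fa.
Row 6, column 7: row 6 has {do, re, mi, fa, la, ti} and column 7 has {do, re, mi, fa, la, ti}, leaving only sol.
So row 6 reads: la mi do ti re fa sol.

la mi do ti re fa sol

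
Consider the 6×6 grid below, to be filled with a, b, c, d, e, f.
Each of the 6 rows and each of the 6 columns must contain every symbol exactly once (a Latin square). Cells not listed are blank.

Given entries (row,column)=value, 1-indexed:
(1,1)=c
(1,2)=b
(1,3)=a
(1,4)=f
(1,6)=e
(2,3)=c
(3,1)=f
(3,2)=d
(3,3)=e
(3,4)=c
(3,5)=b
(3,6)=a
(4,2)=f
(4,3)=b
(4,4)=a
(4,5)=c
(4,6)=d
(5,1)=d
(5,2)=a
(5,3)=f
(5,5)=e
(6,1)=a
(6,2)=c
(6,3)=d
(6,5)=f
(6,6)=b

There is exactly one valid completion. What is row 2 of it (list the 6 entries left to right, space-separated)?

Row 2, column 2: row 2 has {c} and column 2 has {a, b, c, d, f}, leaving only e.
Row 2, column 1: row 2 has {c, e} and column 1 has {a, c, d, f}, leaving only b.
Row 2, column 4: row 2 has {b, c, e} and column 4 has {a, c, f}, leaving only d.
Row 2, column 5: row 2 has {b, c, d, e} and column 5 has {b, c, e, f}, leaving only a.
Row 2, column 6: row 2 has {a, b, c, d, e} and column 6 has {a, b, d, e}, leaving only f.
So row 2 reads: b e c d a f.

b e c d a f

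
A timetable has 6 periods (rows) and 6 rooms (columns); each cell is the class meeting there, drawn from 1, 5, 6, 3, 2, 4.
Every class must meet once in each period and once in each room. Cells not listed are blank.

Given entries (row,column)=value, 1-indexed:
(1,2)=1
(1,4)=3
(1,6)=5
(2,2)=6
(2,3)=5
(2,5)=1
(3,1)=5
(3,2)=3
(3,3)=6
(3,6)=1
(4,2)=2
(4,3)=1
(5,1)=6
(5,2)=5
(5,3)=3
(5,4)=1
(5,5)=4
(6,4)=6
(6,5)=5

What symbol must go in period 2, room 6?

Period 3, room 5: period 3 has {1, 5, 6, 3} and room 5 has {1, 5, 4}, leaving only 2.
Period 1, room 5: period 1 has {1, 5, 3} and room 5 has {1, 5, 2, 4}, leaving only 6.
Period 3, room 4: period 3 has {1, 5, 6, 3, 2} and room 4 has {1, 6, 3}, leaving only 4.
Period 2, room 4: period 2 has {1, 5, 6} and room 4 has {1, 6, 3, 4}, leaving only 2.
Period 4, room 4: period 4 has {1, 2} and room 4 has {1, 6, 3, 2, 4}, leaving only 5.
Period 4, room 5: period 4 has {1, 5, 2} and room 5 has {1, 5, 6, 2, 4}, leaving only 3.
Period 4, room 1: period 4 has {1, 5, 3, 2} and room 1 has {5, 6}, leaving only 4.
Period 1, room 1: period 1 has {1, 5, 6, 3} and room 1 has {5, 6, 4}, leaving only 2.
Period 1, room 3: period 1 has {1, 5, 6, 3, 2} and room 3 has {1, 5, 6, 3}, leaving only 4.
Period 2, room 1: period 2 has {1, 5, 6, 2} and room 1 has {5, 6, 2, 4}, leaving only 3.
Period 2 already has {1, 5, 6, 3, 2} and room 6 already has {1, 5}, so period 2, room 6 must be 4.

4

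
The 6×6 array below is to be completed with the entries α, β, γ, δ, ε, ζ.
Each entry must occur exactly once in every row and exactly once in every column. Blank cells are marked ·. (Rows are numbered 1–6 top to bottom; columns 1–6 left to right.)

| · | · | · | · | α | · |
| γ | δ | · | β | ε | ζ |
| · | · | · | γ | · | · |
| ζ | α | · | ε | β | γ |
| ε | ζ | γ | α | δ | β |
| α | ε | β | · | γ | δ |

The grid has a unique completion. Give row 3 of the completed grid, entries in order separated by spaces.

δ β ε γ ζ α

Row 3, column 2: row 3 has {γ} and column 2 has {α, δ, ε, ζ}, leaving only β.
Row 3, column 1: row 3 has {β, γ} and column 1 has {α, γ, ε, ζ}, leaving only δ.
Row 3, column 5: row 3 has {β, γ, δ} and column 5 has {α, β, γ, δ, ε}, leaving only ζ.
Row 1, column 1: row 1 has {α} and column 1 has {α, γ, δ, ε, ζ}, leaving only β.
Row 1, column 2: row 1 has {α, β} and column 2 has {α, β, δ, ε, ζ}, leaving only γ.
Row 1, column 6: row 1 has {α, β, γ} and column 6 has {β, γ, δ, ζ}, leaving only ε.
Row 3, column 6: row 3 has {β, γ, δ, ζ} and column 6 has {β, γ, δ, ε, ζ}, leaving only α.
Row 3, column 3: row 3 has {α, β, γ, δ, ζ} and column 3 has {β, γ}, leaving only ε.
So row 3 reads: δ β ε γ ζ α.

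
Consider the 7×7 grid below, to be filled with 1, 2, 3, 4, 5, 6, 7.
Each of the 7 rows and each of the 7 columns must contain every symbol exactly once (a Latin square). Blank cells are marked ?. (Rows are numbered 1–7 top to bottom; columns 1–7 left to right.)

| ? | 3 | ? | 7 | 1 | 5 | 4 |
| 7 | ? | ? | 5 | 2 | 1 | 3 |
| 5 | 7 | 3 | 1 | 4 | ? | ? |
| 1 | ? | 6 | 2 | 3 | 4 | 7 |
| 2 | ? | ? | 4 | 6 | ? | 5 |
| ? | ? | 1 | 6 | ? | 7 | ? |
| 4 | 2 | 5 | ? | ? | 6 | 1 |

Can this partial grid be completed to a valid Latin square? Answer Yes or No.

No row or column among the givens repeats a symbol, and propagating forced cells runs into no contradiction.
One valid completion exists (for instance, 6 3 2 7 1 5 4 / 7 6 4 5 2 1 3 / 5 7 3 1 4 2 6 / 1 5 6 2 3 4 7 / 2 1 7 4 6 3 5 / 3 4 1 6 5 7 2 / 4 2 5 3 7 6 1).

Yes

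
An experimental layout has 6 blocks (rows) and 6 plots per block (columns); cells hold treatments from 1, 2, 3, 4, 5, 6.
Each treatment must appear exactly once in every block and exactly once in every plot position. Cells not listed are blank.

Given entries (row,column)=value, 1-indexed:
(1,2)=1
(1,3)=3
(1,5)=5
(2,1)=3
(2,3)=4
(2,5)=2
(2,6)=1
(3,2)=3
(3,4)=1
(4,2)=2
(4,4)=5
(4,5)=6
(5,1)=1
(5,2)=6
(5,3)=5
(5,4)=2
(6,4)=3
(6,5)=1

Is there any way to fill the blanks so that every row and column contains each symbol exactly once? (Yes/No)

No block or plot among the givens repeats a symbol, and propagating forced cells runs into no contradiction.
One valid completion exists (for instance, 2 1 3 4 5 6 / 3 5 4 6 2 1 / 6 3 2 1 4 5 / 4 2 1 5 6 3 / 1 6 5 2 3 4 / 5 4 6 3 1 2).

Yes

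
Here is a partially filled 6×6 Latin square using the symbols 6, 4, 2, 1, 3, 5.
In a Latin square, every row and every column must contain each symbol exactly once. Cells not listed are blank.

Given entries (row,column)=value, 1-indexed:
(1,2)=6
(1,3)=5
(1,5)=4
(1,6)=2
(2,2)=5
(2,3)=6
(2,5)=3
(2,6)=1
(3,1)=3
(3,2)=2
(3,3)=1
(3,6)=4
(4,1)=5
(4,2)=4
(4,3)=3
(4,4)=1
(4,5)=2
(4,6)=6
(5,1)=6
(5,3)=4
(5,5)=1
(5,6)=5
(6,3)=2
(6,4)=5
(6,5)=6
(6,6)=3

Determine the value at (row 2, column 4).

4

Row 1, column 1: row 1 has {6, 4, 2, 5} and column 1 has {6, 3, 5}, leaving only 1.
Row 1, column 4: row 1 has {6, 4, 2, 1, 5} and column 4 has {1, 5}, leaving only 3.
Row 3, column 4: row 3 has {4, 2, 1, 3} and column 4 has {1, 3, 5}, leaving only 6.
Row 3, column 5: row 3 has {6, 4, 2, 1, 3} and column 5 has {6, 4, 2, 1, 3}, leaving only 5.
Row 5, column 2: row 5 has {6, 4, 1, 5} and column 2 has {6, 4, 2, 5}, leaving only 3.
Row 5, column 4: row 5 has {6, 4, 1, 3, 5} and column 4 has {6, 1, 3, 5}, leaving only 2.
Row 2 already has {6, 1, 3, 5} and column 4 already has {6, 2, 1, 3, 5}, so row 2, column 4 must be 4.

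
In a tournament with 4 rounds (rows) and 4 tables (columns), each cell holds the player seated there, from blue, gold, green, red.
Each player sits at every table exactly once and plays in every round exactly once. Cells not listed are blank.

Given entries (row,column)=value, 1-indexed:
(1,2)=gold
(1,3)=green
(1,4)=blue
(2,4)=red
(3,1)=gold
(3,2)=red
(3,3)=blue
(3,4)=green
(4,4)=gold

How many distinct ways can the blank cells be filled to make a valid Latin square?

2

Round 1, table 1: eliminating its round and table leaves {red}.
Round 2, table 1: eliminating its round and table leaves {blue, green}.
Round 2, table 2: eliminating its round and table leaves {blue, green}.
Round 2, table 3: eliminating its round and table leaves {gold}.
Round 4, table 1: eliminating its round and table leaves {blue, green, red}.
Round 4, table 2: eliminating its round and table leaves {blue, green}.
Round 4, table 3: eliminating its round and table leaves {red}.
Enumerating the assignments across these blanks that avoid any round or table repeat gives 2 completions.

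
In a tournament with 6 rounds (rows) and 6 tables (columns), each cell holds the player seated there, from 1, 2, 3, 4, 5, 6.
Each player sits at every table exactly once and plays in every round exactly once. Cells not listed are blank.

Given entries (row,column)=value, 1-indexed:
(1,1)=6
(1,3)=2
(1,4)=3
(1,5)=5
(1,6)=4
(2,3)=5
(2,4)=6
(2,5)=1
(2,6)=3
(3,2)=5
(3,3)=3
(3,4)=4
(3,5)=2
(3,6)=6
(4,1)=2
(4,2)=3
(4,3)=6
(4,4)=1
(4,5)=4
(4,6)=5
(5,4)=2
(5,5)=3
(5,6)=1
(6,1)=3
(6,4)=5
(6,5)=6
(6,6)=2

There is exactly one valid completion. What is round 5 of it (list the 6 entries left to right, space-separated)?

Round 5, table 3: round 5 has {1, 2, 3} and table 3 has {2, 3, 5, 6}, leaving only 4.
Round 5, table 1: round 5 has {1, 2, 3, 4} and table 1 has {2, 3, 6}, leaving only 5.
Round 5, table 2: round 5 has {1, 2, 3, 4, 5} and table 2 has {3, 5}, leaving only 6.
So round 5 reads: 5 6 4 2 3 1.

5 6 4 2 3 1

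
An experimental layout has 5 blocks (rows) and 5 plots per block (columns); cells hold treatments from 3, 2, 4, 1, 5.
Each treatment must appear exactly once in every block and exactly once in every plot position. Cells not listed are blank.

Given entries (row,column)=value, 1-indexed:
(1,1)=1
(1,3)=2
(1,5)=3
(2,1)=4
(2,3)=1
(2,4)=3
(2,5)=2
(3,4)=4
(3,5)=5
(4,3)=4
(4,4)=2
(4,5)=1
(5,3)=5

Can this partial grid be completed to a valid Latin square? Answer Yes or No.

Yes

No block or plot among the givens repeats a symbol, and propagating forced cells runs into no contradiction.
One valid completion exists (for instance, 1 4 2 5 3 / 4 5 1 3 2 / 2 1 3 4 5 / 5 3 4 2 1 / 3 2 5 1 4).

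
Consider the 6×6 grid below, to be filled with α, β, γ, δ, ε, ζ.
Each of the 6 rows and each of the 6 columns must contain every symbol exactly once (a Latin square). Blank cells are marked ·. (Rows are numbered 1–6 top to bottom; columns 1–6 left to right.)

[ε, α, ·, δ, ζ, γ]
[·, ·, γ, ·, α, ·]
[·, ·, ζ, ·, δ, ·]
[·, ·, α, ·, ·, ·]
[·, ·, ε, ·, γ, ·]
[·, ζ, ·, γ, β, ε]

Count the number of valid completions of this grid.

Row 1, column 3: eliminating its row and column leaves {β}.
Row 2, column 1: eliminating its row and column leaves {β, δ, ζ}.
Row 2, column 2: eliminating its row and column leaves {β, δ, ε}.
Row 2, column 4: eliminating its row and column leaves {β, ε, ζ}.
Row 2, column 6: eliminating its row and column leaves {β, δ, ζ}.
Row 3, column 1: eliminating its row and column leaves {α, β, γ}.
Row 3, column 2: eliminating its row and column leaves {β, γ, ε}.
Row 3, column 4: eliminating its row and column leaves {α, β, ε}.
Row 3, column 6: eliminating its row and column leaves {α, β}.
Row 4, column 1: eliminating its row and column leaves {β, γ, δ, ζ}.
Row 4, column 2: eliminating its row and column leaves {β, γ, δ, ε}.
Row 4, column 4: eliminating its row and column leaves {β, ε, ζ}.
Row 4, column 5: eliminating its row and column leaves {ε}.
Row 4, column 6: eliminating its row and column leaves {β, δ, ζ}.
Row 5, column 1: eliminating its row and column leaves {α, β, δ, ζ}.
Row 5, column 2: eliminating its row and column leaves {β, δ}.
Row 5, column 4: eliminating its row and column leaves {α, β, ζ}.
Row 5, column 6: eliminating its row and column leaves {α, β, δ, ζ}.
Row 6, column 1: eliminating its row and column leaves {α, δ}.
Row 6, column 3: eliminating its row and column leaves {δ}.
Enumerating the assignments across these blanks that avoid any row or column repeat gives 16 completions.

16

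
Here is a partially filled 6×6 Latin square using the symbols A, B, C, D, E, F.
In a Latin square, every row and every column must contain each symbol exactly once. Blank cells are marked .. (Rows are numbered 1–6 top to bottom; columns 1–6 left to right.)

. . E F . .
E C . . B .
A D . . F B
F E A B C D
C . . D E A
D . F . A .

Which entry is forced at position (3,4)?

E

Row 1, column 1: row 1 has {E, F} and column 1 has {A, C, D, E, F}, leaving only B.
Row 1, column 2: row 1 has {B, E, F} and column 2 has {C, D, E}, leaving only A.
Row 1, column 5: row 1 has {A, B, E, F} and column 5 has {A, B, C, E, F}, leaving only D.
Row 1, column 6: row 1 has {A, B, D, E, F} and column 6 has {A, B, D}, leaving only C.
Row 2, column 3: row 2 has {B, C, E} and column 3 has {A, E, F}, leaving only D.
Row 2, column 4: row 2 has {B, C, D, E} and column 4 has {B, D, F}, leaving only A.
Row 2, column 6: row 2 has {A, B, C, D, E} and column 6 has {A, B, C, D}, leaving only F.
Row 3, column 3: row 3 has {A, B, D, F} and column 3 has {A, D, E, F}, leaving only C.
Row 3 already has {A, B, C, D, F} and column 4 already has {A, B, D, F}, so row 3, column 4 must be E.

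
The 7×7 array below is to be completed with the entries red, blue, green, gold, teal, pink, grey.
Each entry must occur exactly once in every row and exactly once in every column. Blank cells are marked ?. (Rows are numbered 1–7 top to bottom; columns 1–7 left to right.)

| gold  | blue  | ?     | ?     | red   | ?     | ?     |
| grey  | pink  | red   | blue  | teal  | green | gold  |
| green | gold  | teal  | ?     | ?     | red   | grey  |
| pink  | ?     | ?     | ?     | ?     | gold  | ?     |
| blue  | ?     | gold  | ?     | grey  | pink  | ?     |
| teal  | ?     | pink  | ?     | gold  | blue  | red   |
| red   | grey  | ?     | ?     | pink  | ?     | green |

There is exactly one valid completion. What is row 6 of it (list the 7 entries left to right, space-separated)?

teal green pink grey gold blue red

Row 6, column 2: row 6 has {red, blue, gold, teal, pink} and column 2 has {blue, gold, pink, grey}, leaving only green.
Row 6, column 4: row 6 has {red, blue, green, gold, teal, pink} and column 4 has {blue}, leaving only grey.
So row 6 reads: teal green pink grey gold blue red.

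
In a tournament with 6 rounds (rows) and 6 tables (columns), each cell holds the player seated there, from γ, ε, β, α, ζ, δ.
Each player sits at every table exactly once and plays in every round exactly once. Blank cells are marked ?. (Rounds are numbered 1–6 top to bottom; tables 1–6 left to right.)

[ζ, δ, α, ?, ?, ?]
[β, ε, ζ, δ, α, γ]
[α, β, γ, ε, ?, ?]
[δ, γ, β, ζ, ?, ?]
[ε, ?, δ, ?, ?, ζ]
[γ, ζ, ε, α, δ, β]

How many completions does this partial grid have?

Round 1, table 4: eliminating its round and table leaves {γ, β}.
Round 1, table 5: eliminating its round and table leaves {γ, ε, β}.
Round 1, table 6: eliminating its round and table leaves {ε}.
Round 3, table 5: eliminating its round and table leaves {ζ}.
Round 3, table 6: eliminating its round and table leaves {δ}.
Round 4, table 5: eliminating its round and table leaves {ε}.
Round 4, table 6: eliminating its round and table leaves {ε, α}.
Round 5, table 2: eliminating its round and table leaves {α}.
Round 5, table 4: eliminating its round and table leaves {γ, β}.
Round 5, table 5: eliminating its round and table leaves {γ, β}.
Enumerating the assignments across these blanks that avoid any round or table repeat gives 2 completions.

2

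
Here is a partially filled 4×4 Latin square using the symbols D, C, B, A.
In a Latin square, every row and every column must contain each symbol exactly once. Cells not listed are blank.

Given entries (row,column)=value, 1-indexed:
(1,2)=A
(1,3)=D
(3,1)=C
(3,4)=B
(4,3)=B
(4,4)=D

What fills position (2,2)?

B

Row 1, column 1: row 1 has {D, A} and column 1 has {C}, leaving only B.
Row 1, column 4: row 1 has {D, B, A} and column 4 has {D, B}, leaving only C.
Row 2, column 4: row 2 has {} and column 4 has {D, C, B}, leaving only A.
Row 2, column 1: row 2 has {A} and column 1 has {C, B}, leaving only D.
Row 2, column 3: row 2 has {D, A} and column 3 has {D, B}, leaving only C.
Row 2 already has {D, C, A} and column 2 already has {A}, so row 2, column 2 must be B.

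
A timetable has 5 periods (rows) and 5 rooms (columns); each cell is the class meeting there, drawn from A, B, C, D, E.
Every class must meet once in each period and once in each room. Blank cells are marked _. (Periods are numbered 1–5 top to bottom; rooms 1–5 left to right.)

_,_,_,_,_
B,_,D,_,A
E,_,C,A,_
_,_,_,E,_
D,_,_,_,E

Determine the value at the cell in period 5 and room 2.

C

Period 2, room 4: period 2 has {A, B, D} and room 4 has {A, E}, leaving only C.
Period 2, room 2: period 2 has {A, B, C, D} and room 2 has {}, leaving only E.
Period 5, room 4: period 5 has {D, E} and room 4 has {A, C, E}, leaving only B.
Period 1, room 4: period 1 has {} and room 4 has {A, B, C, E}, leaving only D.
Period 5, room 3: period 5 has {B, D, E} and room 3 has {C, D}, leaving only A.
Period 5 already has {A, B, D, E} and room 2 already has {E}, so period 5, room 2 must be C.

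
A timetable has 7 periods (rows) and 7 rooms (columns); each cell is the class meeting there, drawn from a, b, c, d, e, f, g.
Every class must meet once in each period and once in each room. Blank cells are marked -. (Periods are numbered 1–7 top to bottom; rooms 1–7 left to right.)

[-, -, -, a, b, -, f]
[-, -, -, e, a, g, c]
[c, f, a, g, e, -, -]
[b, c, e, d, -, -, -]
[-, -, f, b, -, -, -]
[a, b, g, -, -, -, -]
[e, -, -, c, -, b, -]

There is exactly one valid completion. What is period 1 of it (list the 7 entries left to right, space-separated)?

d g c a b e f

Period 2, room 2: period 2 has {a, c, e, g} and room 2 has {b, c, f}, leaving only d.
Period 2, room 1: period 2 has {a, c, d, e, g} and room 1 has {a, b, c, e}, leaving only f.
Period 2, room 3: period 2 has {a, c, d, e, f, g} and room 3 has {a, e, f, g}, leaving only b.
Period 3, room 6: period 3 has {a, c, e, f, g} and room 6 has {b, g}, leaving only d.
Period 3, room 7: period 3 has {a, c, d, e, f, g} and room 7 has {c, f}, leaving only b.
Period 6, room 4: period 6 has {a, b, g} and room 4 has {a, b, c, d, e, g}, leaving only f.
Period 7, room 3: period 7 has {b, c, e} and room 3 has {a, b, e, f, g}, leaving only d.
Period 1, room 3: period 1 has {a, b, f} and room 3 has {a, b, d, e, f, g}, leaving only c.
Period 1, room 6: period 1 has {a, b, c, f} and room 6 has {b, d, g}, leaving only e.
Period 1, room 2: period 1 has {a, b, c, e, f} and room 2 has {b, c, d, f}, leaving only g.
Period 1, room 1: period 1 has {a, b, c, e, f, g} and room 1 has {a, b, c, e, f}, leaving only d.
So period 1 reads: d g c a b e f.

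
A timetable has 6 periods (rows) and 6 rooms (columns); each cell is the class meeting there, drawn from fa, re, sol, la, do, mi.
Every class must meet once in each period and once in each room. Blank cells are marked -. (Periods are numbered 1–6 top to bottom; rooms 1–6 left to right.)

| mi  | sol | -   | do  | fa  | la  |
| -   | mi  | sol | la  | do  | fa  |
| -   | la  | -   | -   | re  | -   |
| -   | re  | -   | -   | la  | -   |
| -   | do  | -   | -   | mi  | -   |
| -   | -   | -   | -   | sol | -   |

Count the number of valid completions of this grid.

Period 1, room 3: eliminating its period and room leaves {re}.
Period 2, room 1: eliminating its period and room leaves {re}.
Period 3, room 1: eliminating its period and room leaves {fa, sol, do}.
Period 3, room 3: eliminating its period and room leaves {fa, do, mi}.
Period 3, room 4: eliminating its period and room leaves {fa, sol, mi}.
Period 3, room 6: eliminating its period and room leaves {sol, do, mi}.
Period 4, room 1: eliminating its period and room leaves {fa, sol, do}.
Period 4, room 3: eliminating its period and room leaves {fa, do, mi}.
Period 4, room 4: eliminating its period and room leaves {fa, sol, mi}.
Period 4, room 6: eliminating its period and room leaves {sol, do, mi}.
Period 5, room 1: eliminating its period and room leaves {fa, re, sol, la}.
Period 5, room 3: eliminating its period and room leaves {fa, re, la}.
Period 5, room 4: eliminating its period and room leaves {fa, re, sol}.
Period 5, room 6: eliminating its period and room leaves {re, sol}.
Period 6, room 1: eliminating its period and room leaves {fa, re, la, do}.
Period 6, room 2: eliminating its period and room leaves {fa}.
Period 6, room 3: eliminating its period and room leaves {fa, re, la, do, mi}.
Period 6, room 4: eliminating its period and room leaves {fa, re, mi}.
Period 6, room 6: eliminating its period and room leaves {re, do, mi}.
Enumerating the assignments across these blanks that avoid any period or room repeat gives 20 completions.

20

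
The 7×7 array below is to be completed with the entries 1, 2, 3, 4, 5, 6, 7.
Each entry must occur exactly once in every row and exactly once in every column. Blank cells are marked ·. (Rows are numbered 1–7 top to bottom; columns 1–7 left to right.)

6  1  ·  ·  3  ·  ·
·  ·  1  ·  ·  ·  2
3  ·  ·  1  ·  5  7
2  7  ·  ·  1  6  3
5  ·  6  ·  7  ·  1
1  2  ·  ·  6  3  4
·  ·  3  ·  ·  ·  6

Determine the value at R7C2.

Row 1, column 7: row 1 has {1, 3, 6} and column 7 has {1, 2, 3, 4, 6, 7}, leaving only 5.
Row 7, column 2 is narrowed to {4, 5}.
If it were 4, then row 2, column 6 would be left with no valid symbol.
So row 7, column 2 must be 5.

5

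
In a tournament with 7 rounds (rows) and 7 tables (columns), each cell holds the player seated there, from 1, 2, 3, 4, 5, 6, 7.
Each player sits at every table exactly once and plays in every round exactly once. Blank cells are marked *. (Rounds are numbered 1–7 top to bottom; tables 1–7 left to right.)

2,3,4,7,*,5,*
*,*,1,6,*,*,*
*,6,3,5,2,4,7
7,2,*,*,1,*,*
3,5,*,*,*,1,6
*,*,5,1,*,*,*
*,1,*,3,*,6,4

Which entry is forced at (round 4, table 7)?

5

Round 1, table 5: round 1 has {2, 3, 4, 5, 7} and table 5 has {1, 2}, leaving only 6.
Round 1, table 7: round 1 has {2, 3, 4, 5, 6, 7} and table 7 has {4, 6, 7}, leaving only 1.
Round 3, table 1: round 3 has {2, 3, 4, 5, 6, 7} and table 1 has {2, 3, 7}, leaving only 1.
Round 4, table 3: round 4 has {1, 2, 7} and table 3 has {1, 3, 4, 5}, leaving only 6.
Round 4, table 4: round 4 has {1, 2, 6, 7} and table 4 has {1, 3, 5, 6, 7}, leaving only 4.
Round 4, table 6: round 4 has {1, 2, 4, 6, 7} and table 6 has {1, 4, 5, 6}, leaving only 3.
Round 4 already has {1, 2, 3, 4, 6, 7} and table 7 already has {1, 4, 6, 7}, so round 4, table 7 must be 5.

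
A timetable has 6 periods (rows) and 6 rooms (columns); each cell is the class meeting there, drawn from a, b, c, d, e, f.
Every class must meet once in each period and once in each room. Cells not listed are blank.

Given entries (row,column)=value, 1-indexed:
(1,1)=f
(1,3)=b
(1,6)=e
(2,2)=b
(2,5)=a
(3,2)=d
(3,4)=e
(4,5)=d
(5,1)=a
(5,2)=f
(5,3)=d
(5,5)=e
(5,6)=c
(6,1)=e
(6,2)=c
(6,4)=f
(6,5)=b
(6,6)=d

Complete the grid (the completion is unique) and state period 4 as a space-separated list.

c e f a d b

Period 1, room 2: period 1 has {b, e, f} and room 2 has {b, c, d, f}, leaving only a.
Period 4, room 2: period 4 has {d} and room 2 has {a, b, c, d, f}, leaving only e.
Period 1, room 5: period 1 has {a, b, e, f} and room 5 has {a, b, d, e}, leaving only c.
Period 1, room 4: period 1 has {a, b, c, e, f} and room 4 has {e, f}, leaving only d.
Period 2, room 4: period 2 has {a, b} and room 4 has {d, e, f}, leaving only c.
Period 2, room 1: period 2 has {a, b, c} and room 1 has {a, e, f}, leaving only d.
Period 2, room 6: period 2 has {a, b, c, d} and room 6 has {c, d, e}, leaving only f.
Period 2, room 3: period 2 has {a, b, c, d, f} and room 3 has {b, d}, leaving only e.
Period 3, room 5: period 3 has {d, e} and room 5 has {a, b, c, d, e}, leaving only f.
Period 5, room 4: period 5 has {a, c, d, e, f} and room 4 has {c, d, e, f}, leaving only b.
Period 4, room 4: period 4 has {d, e} and room 4 has {b, c, d, e, f}, leaving only a.
Period 4, room 6: period 4 has {a, d, e} and room 6 has {c, d, e, f}, leaving only b.
Period 4, room 1: period 4 has {a, b, d, e} and room 1 has {a, d, e, f}, leaving only c.
Period 4, room 3: period 4 has {a, b, c, d, e} and room 3 has {b, d, e}, leaving only f.
So period 4 reads: c e f a d b.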